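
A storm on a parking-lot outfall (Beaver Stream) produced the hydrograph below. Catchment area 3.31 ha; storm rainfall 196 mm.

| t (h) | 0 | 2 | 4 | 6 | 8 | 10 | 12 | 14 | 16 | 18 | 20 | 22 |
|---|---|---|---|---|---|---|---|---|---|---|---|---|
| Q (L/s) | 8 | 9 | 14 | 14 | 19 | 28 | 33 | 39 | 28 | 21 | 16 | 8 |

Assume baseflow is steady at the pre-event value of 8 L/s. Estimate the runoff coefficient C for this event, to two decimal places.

C ≈ 0.16

ΣQ_DR = 141.0 L/s; V = ΣQ_DR·Δt = 1.015 × 10^6 L.
Runoff depth d = V / A = 30.67 mm.
C = d / P = 30.67 / 196 = 0.16.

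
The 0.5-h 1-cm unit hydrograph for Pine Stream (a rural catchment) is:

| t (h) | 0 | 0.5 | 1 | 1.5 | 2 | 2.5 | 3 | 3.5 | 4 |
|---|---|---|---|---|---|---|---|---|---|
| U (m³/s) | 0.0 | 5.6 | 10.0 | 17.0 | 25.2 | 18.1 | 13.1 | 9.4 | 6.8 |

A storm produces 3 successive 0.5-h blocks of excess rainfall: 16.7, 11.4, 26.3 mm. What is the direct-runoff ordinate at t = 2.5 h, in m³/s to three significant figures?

Q ≈ 104 m³/s

By discrete convolution, Q_j = Σ (P_i / 10 mm) · U_{j−i}.
At t = 2.5 h (j=5): Q = (16.7/10)·18.1 + (11.4/10)·25.2 + (26.3/10)·17.0 = 104 m³/s.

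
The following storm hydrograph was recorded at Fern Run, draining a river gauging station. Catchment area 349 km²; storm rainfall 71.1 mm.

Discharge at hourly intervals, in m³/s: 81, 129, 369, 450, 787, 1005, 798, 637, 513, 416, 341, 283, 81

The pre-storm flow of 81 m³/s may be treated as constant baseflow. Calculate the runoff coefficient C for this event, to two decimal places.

C ≈ 0.70

ΣQ_DR = 4837 m³/s; V = ΣQ_DR·Δt = 1.741 × 10^7 m³.
Runoff depth d = V / A = 49.89 mm.
C = d / P = 49.89 / 71.1 = 0.70.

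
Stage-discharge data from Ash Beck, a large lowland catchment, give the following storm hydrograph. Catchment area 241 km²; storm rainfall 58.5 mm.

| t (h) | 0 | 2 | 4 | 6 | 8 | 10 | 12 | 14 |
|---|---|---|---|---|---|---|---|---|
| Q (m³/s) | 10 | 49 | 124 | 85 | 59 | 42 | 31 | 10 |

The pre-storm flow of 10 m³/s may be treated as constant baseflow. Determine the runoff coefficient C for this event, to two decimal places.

C ≈ 0.17

ΣQ_DR = 330.0 m³/s; V = ΣQ_DR·Δt = 2.376 × 10^6 m³.
Runoff depth d = V / A = 9.859 mm.
C = d / P = 9.859 / 58.5 = 0.17.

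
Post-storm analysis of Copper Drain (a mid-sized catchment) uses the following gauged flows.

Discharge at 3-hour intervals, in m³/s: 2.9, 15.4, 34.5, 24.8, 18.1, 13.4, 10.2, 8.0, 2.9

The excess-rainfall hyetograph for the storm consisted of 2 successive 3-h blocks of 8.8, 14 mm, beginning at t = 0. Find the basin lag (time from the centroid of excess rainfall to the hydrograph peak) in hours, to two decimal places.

Centroid of excess rainfall: t_c = Σ P_i·t̄_i / ΣP_i = 3.3421 h (block centres at 1.5, 4.5 h).
Hydrograph peak occurs at t = 6 h, so basin lag t_L = 6 − 3.3421 = 2.66 h.

t_L ≈ 2.66 h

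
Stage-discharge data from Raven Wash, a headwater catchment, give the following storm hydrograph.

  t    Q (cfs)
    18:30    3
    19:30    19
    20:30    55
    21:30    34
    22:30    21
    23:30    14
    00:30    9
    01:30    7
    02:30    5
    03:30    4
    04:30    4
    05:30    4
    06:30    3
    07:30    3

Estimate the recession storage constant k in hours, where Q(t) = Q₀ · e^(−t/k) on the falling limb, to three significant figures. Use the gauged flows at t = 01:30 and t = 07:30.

On the falling limb, Q drops from 7 to 3 cfs between t = 01:30 and t = 07:30 (Δt = 6 h).
k = −Δt / ln(Q₂/Q₁) = −6 / ln(3/7) = 7.08 h.

k ≈ 7.08 h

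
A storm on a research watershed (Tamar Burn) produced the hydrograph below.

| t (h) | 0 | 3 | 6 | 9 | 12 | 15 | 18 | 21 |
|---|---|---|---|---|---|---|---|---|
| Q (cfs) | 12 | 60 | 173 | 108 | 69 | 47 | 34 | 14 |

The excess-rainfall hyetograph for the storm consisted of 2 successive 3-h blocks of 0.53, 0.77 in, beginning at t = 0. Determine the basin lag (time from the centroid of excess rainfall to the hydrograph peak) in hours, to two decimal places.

t_L ≈ 2.72 h

Centroid of excess rainfall: t_c = Σ P_i·t̄_i / ΣP_i = 3.2769 h (block centres at 1.5, 4.5 h).
Hydrograph peak occurs at t = 6 h, so basin lag t_L = 6 − 3.2769 = 2.72 h.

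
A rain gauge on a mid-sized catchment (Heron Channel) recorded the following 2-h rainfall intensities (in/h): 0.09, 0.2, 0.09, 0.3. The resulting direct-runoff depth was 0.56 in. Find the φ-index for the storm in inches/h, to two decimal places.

φ ≈ 0.11 in/h

Only the 2 blocks with intensity above φ contribute runoff: 0.2, 0.3 in/h.
Σ(I−φ)·Δt = d  ⇒  (0.2+0.3 − 2φ)·2 = 0.56
φ = (0.5000 − 0.56/2) / 2 = 0.11 in/h.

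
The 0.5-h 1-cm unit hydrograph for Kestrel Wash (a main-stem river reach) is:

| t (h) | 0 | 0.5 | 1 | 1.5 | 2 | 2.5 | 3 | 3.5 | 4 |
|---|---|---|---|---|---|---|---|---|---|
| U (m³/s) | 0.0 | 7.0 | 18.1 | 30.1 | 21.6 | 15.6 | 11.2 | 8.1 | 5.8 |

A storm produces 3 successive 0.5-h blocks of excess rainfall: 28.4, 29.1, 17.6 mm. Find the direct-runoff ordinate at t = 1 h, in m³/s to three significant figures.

By discrete convolution, Q_j = Σ (P_i / 10 mm) · U_{j−i}.
At t = 1 h (j=2): Q = (28.4/10)·18.1 + (29.1/10)·7.0 + (17.6/10)·0.0 = 71.8 m³/s.

Q ≈ 71.8 m³/s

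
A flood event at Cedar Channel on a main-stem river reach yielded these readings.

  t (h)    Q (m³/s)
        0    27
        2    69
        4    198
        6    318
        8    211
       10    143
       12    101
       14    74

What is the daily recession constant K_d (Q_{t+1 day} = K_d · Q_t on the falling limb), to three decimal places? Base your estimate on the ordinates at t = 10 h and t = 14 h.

K_d ≈ 0.019

Between t = 10 h and t = 14 h the flow falls from 143 to 74 m³/s over 2×2 h = 4 h.
Per-interval ratio K = (74/143)^(1/2) = 0.7194; K_d = K^(24/2) = 0.019.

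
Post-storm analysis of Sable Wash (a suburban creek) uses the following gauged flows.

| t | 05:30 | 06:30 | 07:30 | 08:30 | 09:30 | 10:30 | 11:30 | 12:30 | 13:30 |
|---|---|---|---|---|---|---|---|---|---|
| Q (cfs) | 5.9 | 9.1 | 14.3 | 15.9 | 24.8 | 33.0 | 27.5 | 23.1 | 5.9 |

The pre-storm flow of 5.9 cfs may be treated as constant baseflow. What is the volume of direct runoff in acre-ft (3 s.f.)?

Direct-runoff ordinates (Q − Q_b): 0.0, 3.2, 8.4, 10.0, 18.9, 27.1, 21.6, 17.2, 0.0 cfs.
ΣQ_DR = 106.4 cfs.
With Δt = 1 h = 3600 s, V = ΣQ_DR · Δt = 106.4 × 3600 = 3.83 × 10^5 ft³ = 8.79 acre-ft.

V ≈ 8.79 acre-ft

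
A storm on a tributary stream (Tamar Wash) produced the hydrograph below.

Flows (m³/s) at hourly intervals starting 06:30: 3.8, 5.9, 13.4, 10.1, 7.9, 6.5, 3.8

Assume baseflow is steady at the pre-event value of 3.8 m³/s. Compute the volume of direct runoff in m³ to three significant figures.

V ≈ 89300 m³

Direct-runoff ordinates (Q − Q_b): 0.0, 2.1, 9.6, 6.3, 4.1, 2.7, 0.0 m³/s.
ΣQ_DR = 24.80 m³/s.
With Δt = 1 h = 3600 s, V = ΣQ_DR · Δt = 24.80 × 3600 = 89300 m³.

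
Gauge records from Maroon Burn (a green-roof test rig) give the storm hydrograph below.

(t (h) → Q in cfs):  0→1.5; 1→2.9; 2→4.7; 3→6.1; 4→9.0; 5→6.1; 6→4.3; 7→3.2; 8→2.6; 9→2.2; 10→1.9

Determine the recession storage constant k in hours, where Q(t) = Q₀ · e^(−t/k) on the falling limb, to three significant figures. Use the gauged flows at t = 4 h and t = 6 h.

On the falling limb, Q drops from 9.0 to 4.3 cfs between t = 4 h and t = 6 h (Δt = 2 h).
k = −Δt / ln(Q₂/Q₁) = −2 / ln(4.3/9.0) = 2.71 h.

k ≈ 2.71 h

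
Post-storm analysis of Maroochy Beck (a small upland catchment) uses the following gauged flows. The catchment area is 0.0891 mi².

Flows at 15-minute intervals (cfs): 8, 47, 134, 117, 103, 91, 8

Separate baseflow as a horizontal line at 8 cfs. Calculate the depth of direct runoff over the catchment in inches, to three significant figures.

d ≈ 1.97 in

Direct runoff: 0.0, 39.0, 126.0, 109.0, 95.0, 83.0, 0.0 cfs; ΣQ_DR = 452.0 cfs.
V = ΣQ_DR · Δt = 452.0 × 900 s = 4.068 × 10^5 ft³.
Over A = 0.0891 mi², depth = V / A = 1.97 in.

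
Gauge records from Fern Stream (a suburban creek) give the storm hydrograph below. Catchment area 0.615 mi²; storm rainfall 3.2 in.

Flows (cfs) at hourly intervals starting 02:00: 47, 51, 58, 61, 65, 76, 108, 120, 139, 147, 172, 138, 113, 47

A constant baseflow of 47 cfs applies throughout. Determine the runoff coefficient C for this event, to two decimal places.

C ≈ 0.54

ΣQ_DR = 684.0 cfs; V = ΣQ_DR·Δt = 2.462 × 10^6 ft³.
Runoff depth d = V / A = 1.723 in.
C = d / P = 1.723 / 3.2 = 0.54.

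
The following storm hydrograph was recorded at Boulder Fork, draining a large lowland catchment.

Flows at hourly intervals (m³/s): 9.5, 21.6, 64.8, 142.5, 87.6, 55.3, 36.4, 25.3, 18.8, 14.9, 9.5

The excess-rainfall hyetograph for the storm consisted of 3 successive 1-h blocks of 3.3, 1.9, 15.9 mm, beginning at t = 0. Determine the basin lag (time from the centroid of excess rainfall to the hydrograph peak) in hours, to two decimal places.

t_L ≈ 0.90 h

Centroid of excess rainfall: t_c = Σ P_i·t̄_i / ΣP_i = 2.0972 h (block centres at 0.5, 1.5, 2.5 h).
Hydrograph peak occurs at t = 3 h, so basin lag t_L = 3 − 2.0972 = 0.90 h.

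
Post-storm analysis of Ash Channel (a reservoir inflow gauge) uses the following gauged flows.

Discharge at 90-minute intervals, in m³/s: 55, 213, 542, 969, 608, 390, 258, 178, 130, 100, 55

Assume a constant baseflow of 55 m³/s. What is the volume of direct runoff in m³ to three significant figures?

Direct-runoff ordinates (Q − Q_b): 0.0, 158.0, 487.0, 914.0, 553.0, 335.0, 203.0, 123.0, 75.0, 45.0, 0.0 m³/s.
ΣQ_DR = 2893 m³/s.
With Δt = 1.5 h = 5400 s, V = ΣQ_DR · Δt = 2893 × 5400 = 1.56 × 10^7 m³.

V ≈ 1.56 × 10^7 m³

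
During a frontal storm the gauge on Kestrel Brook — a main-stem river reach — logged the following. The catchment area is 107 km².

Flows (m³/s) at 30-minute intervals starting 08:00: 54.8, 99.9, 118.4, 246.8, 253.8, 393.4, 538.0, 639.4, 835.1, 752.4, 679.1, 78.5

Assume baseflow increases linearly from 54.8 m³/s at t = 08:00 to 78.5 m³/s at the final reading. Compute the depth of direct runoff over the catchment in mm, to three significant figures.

d ≈ 65.4 mm

Direct runoff: 0.00, 42.95, 59.29, 185.54, 190.38, 327.83, 470.27, 569.52, 763.06, 678.21, 602.75, 0.00 m³/s; ΣQ_DR = 3890 m³/s.
V = ΣQ_DR · Δt = 3890 × 1800 s = 7.002 × 10^6 m³.
Over A = 107 km², depth = V / A = 65.4 mm.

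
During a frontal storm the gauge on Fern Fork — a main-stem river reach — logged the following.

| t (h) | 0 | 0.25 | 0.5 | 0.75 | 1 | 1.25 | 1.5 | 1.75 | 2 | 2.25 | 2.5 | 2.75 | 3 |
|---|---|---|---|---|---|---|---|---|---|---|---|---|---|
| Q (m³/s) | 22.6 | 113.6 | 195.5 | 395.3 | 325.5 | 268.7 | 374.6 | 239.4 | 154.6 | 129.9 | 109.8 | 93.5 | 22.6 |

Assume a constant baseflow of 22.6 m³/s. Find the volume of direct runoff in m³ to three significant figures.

V ≈ 1.94 × 10^6 m³

Direct-runoff ordinates (Q − Q_b): 0.0, 91.0, 172.9, 372.7, 302.9, 246.1, 352.0, 216.8, 132.0, 107.3, 87.2, 70.9, 0.0 m³/s.
ΣQ_DR = 2152 m³/s.
With Δt = 0.25 h = 900 s, V = ΣQ_DR · Δt = 2152 × 900 = 1.94 × 10^6 m³.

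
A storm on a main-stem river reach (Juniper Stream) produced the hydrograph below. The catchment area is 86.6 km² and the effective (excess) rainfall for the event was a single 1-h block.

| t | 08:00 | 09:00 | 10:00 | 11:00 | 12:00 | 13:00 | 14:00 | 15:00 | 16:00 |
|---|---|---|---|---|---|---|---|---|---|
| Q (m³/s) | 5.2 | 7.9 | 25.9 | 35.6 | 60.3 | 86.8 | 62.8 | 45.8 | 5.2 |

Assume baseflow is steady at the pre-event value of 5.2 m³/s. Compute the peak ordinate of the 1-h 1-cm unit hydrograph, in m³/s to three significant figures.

Direct runoff: 0.0, 2.7, 20.7, 30.4, 55.1, 81.6, 57.6, 40.6, 0.0 m³/s; ΣQ_DR = 288.7 m³/s, peak = 81.6 m³/s.
Runoff depth d = ΣQ_DR·Δt / A = 288.7 × 3600 / (86.6 km²) = 12.00 mm.
The 1-cm UH is the DRH scaled by (10 mm)/d, so U_p = 81.6 × 10/12.00 = 68.0 m³/s.

U_p ≈ 68.0 m³/s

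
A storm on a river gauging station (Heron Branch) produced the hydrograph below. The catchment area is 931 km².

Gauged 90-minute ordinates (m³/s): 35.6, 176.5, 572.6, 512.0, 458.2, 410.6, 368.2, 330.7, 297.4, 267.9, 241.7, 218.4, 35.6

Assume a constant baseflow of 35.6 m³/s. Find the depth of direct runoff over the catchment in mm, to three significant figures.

Direct runoff: 0.0, 140.9, 537.0, 476.4, 422.6, 375.0, 332.6, 295.1, 261.8, 232.3, 206.1, 182.8, 0.0 m³/s; ΣQ_DR = 3463 m³/s.
V = ΣQ_DR · Δt = 3463 × 5400 s = 1.870 × 10^7 m³.
Over A = 931 km², depth = V / A = 20.1 mm.

d ≈ 20.1 mm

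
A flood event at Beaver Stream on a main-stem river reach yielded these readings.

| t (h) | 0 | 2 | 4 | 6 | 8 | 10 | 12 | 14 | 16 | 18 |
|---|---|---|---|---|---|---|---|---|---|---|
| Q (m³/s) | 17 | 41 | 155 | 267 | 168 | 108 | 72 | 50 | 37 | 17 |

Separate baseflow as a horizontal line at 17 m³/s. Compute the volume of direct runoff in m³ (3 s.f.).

Direct-runoff ordinates (Q − Q_b): 0.0, 24.0, 138.0, 250.0, 151.0, 91.0, 55.0, 33.0, 20.0, 0.0 m³/s.
ΣQ_DR = 762.0 m³/s.
With Δt = 2 h = 7200 s, V = ΣQ_DR · Δt = 762.0 × 7200 = 5.49 × 10^6 m³.

V ≈ 5.49 × 10^6 m³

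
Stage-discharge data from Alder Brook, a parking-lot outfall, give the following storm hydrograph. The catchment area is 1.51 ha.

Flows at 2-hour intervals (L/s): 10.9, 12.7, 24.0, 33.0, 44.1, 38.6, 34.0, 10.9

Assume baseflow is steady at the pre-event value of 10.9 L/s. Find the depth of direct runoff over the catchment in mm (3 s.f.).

Direct runoff: 0.0, 1.8, 13.1, 22.1, 33.2, 27.7, 23.1, 0.0 L/s; ΣQ_DR = 121.0 L/s.
V = ΣQ_DR · Δt = 121.0 × 7200 s = 8.712 × 10^5 L.
Over A = 1.51 ha, depth = V / A = 57.7 mm.

d ≈ 57.7 mm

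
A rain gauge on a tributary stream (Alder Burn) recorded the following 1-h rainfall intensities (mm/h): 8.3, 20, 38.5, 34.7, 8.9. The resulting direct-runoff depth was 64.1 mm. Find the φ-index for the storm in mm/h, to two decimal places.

Only the 3 blocks with intensity above φ contribute runoff: 20, 38.5, 34.7 mm/h.
Σ(I−φ)·Δt = d  ⇒  (20+38.5+34.7 − 3φ)·1 = 64.1
φ = (93.20 − 64.1/1) / 3 = 9.70 mm/h.

φ ≈ 9.70 mm/h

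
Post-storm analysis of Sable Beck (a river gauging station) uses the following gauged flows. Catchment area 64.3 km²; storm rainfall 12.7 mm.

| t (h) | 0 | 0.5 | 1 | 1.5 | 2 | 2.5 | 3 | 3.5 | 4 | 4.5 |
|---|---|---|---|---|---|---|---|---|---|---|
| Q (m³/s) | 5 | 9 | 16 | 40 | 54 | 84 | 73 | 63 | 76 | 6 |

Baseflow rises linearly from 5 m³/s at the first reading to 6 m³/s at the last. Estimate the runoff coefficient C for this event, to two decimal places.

ΣQ_DR = 371.0 m³/s; V = ΣQ_DR·Δt = 6.678 × 10^5 m³.
Runoff depth d = V / A = 10.39 mm.
C = d / P = 10.39 / 12.7 = 0.82.

C ≈ 0.82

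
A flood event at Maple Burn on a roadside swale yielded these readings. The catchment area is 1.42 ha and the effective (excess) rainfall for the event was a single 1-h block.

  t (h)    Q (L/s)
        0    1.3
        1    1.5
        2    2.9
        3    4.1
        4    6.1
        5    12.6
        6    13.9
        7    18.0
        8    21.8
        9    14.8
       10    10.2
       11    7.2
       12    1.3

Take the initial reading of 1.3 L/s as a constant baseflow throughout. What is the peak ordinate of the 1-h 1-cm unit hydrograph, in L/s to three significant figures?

U_p ≈ 8.18 L/s

Direct runoff: 0.0, 0.2, 1.6, 2.8, 4.8, 11.3, 12.6, 16.7, 20.5, 13.5, 8.9, 5.9, 0.0 L/s; ΣQ_DR = 98.80 L/s, peak = 20.5 L/s.
Runoff depth d = ΣQ_DR·Δt / A = 98.80 × 3600 / (1.42 ha) = 25.05 mm.
The 1-cm UH is the DRH scaled by (10 mm)/d, so U_p = 20.5 × 10/25.05 = 8.18 L/s.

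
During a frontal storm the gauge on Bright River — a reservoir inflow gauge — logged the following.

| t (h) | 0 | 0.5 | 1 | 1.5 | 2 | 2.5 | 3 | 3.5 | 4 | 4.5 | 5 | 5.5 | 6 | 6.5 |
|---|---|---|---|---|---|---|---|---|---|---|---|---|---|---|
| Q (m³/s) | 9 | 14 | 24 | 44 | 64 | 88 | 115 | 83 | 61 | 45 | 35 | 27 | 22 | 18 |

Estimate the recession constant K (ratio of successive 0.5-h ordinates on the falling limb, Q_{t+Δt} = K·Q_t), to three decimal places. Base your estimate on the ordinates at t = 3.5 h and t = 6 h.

Using the recession-limb readings at t = 3.5 h and t = 6 h: Q falls from 83 to 22 m³/s over 5 intervals.
K = (Q₂/Q₁)^(1/5) = (22/83)^(1/5) = 0.767.

K ≈ 0.767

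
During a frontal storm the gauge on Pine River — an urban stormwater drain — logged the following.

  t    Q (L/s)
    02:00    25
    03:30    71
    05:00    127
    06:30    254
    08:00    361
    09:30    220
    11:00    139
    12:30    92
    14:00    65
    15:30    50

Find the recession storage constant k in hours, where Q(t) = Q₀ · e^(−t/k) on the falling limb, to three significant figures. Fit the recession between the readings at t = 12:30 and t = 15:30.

On the falling limb, Q drops from 92 to 50 L/s between t = 12:30 and t = 15:30 (Δt = 3 h).
k = −Δt / ln(Q₂/Q₁) = −3 / ln(50/92) = 4.92 h.

k ≈ 4.92 h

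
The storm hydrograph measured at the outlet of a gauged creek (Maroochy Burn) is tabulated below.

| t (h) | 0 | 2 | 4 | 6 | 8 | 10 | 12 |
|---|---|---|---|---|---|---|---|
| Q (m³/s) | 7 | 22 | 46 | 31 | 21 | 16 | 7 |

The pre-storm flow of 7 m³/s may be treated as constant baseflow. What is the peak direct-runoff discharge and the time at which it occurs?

Q_p = 39.0 m³/s at t = 4 h

Subtracting baseflow gives direct-runoff ordinates: 0.0, 15.0, 39.0, 24.0, 14.0, 9.0, 0.0 m³/s.
The maximum is 39.0 m³/s, occurring at the reading for t = 4 h.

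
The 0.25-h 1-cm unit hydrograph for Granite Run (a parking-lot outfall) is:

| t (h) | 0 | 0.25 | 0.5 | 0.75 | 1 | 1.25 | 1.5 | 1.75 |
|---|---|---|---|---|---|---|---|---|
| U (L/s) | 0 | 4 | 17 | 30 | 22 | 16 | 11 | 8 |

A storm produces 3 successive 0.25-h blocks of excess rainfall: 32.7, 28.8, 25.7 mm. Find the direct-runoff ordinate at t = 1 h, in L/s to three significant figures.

By discrete convolution, Q_j = Σ (P_i / 10 mm) · U_{j−i}.
At t = 1 h (j=4): Q = (32.7/10)·22 + (28.8/10)·30 + (25.7/10)·17 = 202 L/s.

Q ≈ 202 L/s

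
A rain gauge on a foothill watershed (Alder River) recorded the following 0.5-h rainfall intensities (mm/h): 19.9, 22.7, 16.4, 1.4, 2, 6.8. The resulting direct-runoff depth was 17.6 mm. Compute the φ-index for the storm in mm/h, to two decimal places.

φ ≈ 7.93 mm/h

Only the 3 blocks with intensity above φ contribute runoff: 19.9, 22.7, 16.4 mm/h.
Σ(I−φ)·Δt = d  ⇒  (19.9+22.7+16.4 − 3φ)·0.5 = 17.6
φ = (59.00 − 17.6/0.5) / 3 = 7.93 mm/h.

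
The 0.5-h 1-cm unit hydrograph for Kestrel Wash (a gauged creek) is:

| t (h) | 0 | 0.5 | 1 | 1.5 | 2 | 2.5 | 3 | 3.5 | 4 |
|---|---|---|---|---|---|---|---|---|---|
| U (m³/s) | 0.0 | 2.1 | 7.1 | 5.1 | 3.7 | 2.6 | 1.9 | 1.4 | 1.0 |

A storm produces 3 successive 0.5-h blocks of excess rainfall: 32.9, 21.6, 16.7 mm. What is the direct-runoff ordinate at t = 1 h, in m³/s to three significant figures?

By discrete convolution, Q_j = Σ (P_i / 10 mm) · U_{j−i}.
At t = 1 h (j=2): Q = (32.9/10)·7.1 + (21.6/10)·2.1 + (16.7/10)·0.0 = 27.9 m³/s.

Q ≈ 27.9 m³/s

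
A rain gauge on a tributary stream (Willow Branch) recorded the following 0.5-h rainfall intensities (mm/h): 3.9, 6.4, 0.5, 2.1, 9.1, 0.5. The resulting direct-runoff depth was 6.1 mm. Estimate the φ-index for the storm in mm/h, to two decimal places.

φ ≈ 2.40 mm/h

Only the 3 blocks with intensity above φ contribute runoff: 3.9, 6.4, 9.1 mm/h.
Σ(I−φ)·Δt = d  ⇒  (3.9+6.4+9.1 − 3φ)·0.5 = 6.1
φ = (19.40 − 6.1/0.5) / 3 = 2.40 mm/h.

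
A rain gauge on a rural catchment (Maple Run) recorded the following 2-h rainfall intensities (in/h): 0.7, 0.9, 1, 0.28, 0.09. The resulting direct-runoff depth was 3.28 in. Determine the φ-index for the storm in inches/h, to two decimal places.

Only the 3 blocks with intensity above φ contribute runoff: 0.7, 0.9, 1 in/h.
Σ(I−φ)·Δt = d  ⇒  (0.7+0.9+1 − 3φ)·2 = 3.28
φ = (2.600 − 3.28/2) / 3 = 0.32 in/h.

φ ≈ 0.32 in/h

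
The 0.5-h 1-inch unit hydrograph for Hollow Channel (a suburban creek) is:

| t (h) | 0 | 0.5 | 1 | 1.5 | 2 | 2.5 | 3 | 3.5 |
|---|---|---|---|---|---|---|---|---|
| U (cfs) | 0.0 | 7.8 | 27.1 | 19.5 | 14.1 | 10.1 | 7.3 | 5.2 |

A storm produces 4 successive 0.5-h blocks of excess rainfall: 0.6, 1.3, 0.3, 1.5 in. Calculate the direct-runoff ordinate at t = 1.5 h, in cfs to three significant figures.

By discrete convolution, Q_j = Σ (P_i / 1 in) · U_{j−i}.
At t = 1.5 h (j=3): Q = (0.6/1)·19.5 + (1.3/1)·27.1 + (0.3/1)·7.8 + (1.5/1)·0.0 = 49.3 cfs.

Q ≈ 49.3 cfs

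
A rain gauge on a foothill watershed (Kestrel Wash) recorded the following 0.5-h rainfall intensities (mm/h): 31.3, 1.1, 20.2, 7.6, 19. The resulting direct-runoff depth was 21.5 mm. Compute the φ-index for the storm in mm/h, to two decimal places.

Only the 3 blocks with intensity above φ contribute runoff: 31.3, 20.2, 19 mm/h.
Σ(I−φ)·Δt = d  ⇒  (31.3+20.2+19 − 3φ)·0.5 = 21.5
φ = (70.50 − 21.5/0.5) / 3 = 9.17 mm/h.

φ ≈ 9.17 mm/h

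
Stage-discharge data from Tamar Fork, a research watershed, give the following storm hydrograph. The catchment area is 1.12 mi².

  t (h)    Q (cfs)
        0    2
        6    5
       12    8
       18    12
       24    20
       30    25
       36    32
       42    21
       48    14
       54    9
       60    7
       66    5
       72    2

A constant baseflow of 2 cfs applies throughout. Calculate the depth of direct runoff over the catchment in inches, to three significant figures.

d ≈ 1.13 in

Direct runoff: 0.0, 3.0, 6.0, 10.0, 18.0, 23.0, 30.0, 19.0, 12.0, 7.0, 5.0, 3.0, 0.0 cfs; ΣQ_DR = 136.0 cfs.
V = ΣQ_DR · Δt = 136.0 × 21600 s = 2.938 × 10^6 ft³.
Over A = 1.12 mi², depth = V / A = 1.13 in.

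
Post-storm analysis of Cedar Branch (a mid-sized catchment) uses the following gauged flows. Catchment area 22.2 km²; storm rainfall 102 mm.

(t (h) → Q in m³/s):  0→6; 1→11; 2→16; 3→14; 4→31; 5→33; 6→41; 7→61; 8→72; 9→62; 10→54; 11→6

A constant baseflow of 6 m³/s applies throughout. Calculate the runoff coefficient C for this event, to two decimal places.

C ≈ 0.53

ΣQ_DR = 335.0 m³/s; V = ΣQ_DR·Δt = 1.206 × 10^6 m³.
Runoff depth d = V / A = 54.32 mm.
C = d / P = 54.32 / 102 = 0.53.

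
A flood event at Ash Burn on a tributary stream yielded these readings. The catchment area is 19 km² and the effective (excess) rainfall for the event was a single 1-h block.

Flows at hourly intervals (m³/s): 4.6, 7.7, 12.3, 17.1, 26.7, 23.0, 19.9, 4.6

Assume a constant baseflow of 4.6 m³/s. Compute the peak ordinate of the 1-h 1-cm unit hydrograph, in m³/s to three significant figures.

U_p ≈ 14.7 m³/s

Direct runoff: 0.0, 3.1, 7.7, 12.5, 22.1, 18.4, 15.3, 0.0 m³/s; ΣQ_DR = 79.10 m³/s, peak = 22.1 m³/s.
Runoff depth d = ΣQ_DR·Δt / A = 79.10 × 3600 / (19 km²) = 14.99 mm.
The 1-cm UH is the DRH scaled by (10 mm)/d, so U_p = 22.1 × 10/14.99 = 14.7 m³/s.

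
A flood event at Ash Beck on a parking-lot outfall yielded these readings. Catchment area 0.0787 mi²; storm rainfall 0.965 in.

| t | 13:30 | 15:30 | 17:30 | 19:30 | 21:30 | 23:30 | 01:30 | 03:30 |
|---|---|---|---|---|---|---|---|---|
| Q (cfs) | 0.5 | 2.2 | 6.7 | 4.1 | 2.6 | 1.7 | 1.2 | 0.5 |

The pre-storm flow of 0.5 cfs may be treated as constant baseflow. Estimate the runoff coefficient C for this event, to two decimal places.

ΣQ_DR = 15.50 cfs; V = ΣQ_DR·Δt = 1.116 × 10^5 ft³.
Runoff depth d = V / A = 0.6104 in.
C = d / P = 0.6104 / 0.965 = 0.63.

C ≈ 0.63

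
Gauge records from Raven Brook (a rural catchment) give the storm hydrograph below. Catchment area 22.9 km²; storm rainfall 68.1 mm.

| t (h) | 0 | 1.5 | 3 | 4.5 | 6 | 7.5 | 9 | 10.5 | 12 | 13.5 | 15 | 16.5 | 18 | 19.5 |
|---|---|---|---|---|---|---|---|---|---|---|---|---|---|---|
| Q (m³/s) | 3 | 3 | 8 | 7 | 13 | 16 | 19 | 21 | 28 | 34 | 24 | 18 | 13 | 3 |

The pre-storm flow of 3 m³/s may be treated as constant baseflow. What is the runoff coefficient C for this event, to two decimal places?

C ≈ 0.58

ΣQ_DR = 168.0 m³/s; V = ΣQ_DR·Δt = 9.072 × 10^5 m³.
Runoff depth d = V / A = 39.62 mm.
C = d / P = 39.62 / 68.1 = 0.58.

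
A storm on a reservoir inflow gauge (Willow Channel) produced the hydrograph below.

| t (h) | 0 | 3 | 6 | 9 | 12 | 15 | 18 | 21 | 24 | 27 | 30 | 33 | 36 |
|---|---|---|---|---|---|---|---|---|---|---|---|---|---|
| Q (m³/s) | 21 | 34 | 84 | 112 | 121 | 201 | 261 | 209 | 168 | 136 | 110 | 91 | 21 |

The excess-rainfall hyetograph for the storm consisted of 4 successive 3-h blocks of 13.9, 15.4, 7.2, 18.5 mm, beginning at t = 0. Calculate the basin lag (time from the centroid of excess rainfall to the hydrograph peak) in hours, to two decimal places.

t_L ≈ 11.85 h

Centroid of excess rainfall: t_c = Σ P_i·t̄_i / ΣP_i = 6.1527 h (block centres at 1.5, 4.5, 7.5, 10.5 h).
Hydrograph peak occurs at t = 18 h, so basin lag t_L = 18 − 6.1527 = 11.85 h.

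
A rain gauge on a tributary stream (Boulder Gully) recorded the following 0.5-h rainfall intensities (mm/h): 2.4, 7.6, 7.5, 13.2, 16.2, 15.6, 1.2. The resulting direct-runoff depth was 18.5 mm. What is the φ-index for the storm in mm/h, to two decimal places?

Only the 5 blocks with intensity above φ contribute runoff: 7.6, 7.5, 13.2, 16.2, 15.6 mm/h.
Σ(I−φ)·Δt = d  ⇒  (7.6+7.5+13.2+16.2+15.6 − 5φ)·0.5 = 18.5
φ = (60.10 − 18.5/0.5) / 5 = 4.62 mm/h.

φ ≈ 4.62 mm/h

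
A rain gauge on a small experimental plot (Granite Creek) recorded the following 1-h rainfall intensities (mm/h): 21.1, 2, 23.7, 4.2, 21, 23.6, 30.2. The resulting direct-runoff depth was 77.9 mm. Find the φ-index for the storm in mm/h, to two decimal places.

φ ≈ 8.34 mm/h

Only the 5 blocks with intensity above φ contribute runoff: 21.1, 23.7, 21, 23.6, 30.2 mm/h.
Σ(I−φ)·Δt = d  ⇒  (21.1+23.7+21+23.6+30.2 − 5φ)·1 = 77.9
φ = (119.6 − 77.9/1) / 5 = 8.34 mm/h.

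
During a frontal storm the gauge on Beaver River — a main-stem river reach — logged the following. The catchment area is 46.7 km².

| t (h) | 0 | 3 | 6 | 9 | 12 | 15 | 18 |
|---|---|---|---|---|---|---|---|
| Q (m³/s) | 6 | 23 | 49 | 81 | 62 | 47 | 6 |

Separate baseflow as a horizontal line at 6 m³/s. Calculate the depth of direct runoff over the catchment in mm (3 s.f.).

Direct runoff: 0.0, 17.0, 43.0, 75.0, 56.0, 41.0, 0.0 m³/s; ΣQ_DR = 232.0 m³/s.
V = ΣQ_DR · Δt = 232.0 × 10800 s = 2.506 × 10^6 m³.
Over A = 46.7 km², depth = V / A = 53.7 mm.

d ≈ 53.7 mm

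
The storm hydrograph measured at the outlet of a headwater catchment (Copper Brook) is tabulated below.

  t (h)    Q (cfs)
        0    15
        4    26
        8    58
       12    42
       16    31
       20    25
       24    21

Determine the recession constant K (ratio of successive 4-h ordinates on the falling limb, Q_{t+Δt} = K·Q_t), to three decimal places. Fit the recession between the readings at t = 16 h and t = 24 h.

Using the recession-limb readings at t = 16 h and t = 24 h: Q falls from 31 to 21 cfs over 2 intervals.
K = (Q₂/Q₁)^(1/2) = (21/31)^(1/2) = 0.823.

K ≈ 0.823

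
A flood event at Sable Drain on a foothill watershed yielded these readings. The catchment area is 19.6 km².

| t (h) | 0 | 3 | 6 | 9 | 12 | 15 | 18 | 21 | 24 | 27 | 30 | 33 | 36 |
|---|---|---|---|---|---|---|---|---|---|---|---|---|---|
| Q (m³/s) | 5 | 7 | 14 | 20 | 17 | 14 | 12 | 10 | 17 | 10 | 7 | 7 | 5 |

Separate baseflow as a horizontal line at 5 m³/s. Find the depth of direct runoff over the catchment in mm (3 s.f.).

Direct runoff: 0.0, 2.0, 9.0, 15.0, 12.0, 9.0, 7.0, 5.0, 12.0, 5.0, 2.0, 2.0, 0.0 m³/s; ΣQ_DR = 80.00 m³/s.
V = ΣQ_DR · Δt = 80.00 × 10800 s = 8.640 × 10^5 m³.
Over A = 19.6 km², depth = V / A = 44.1 mm.

d ≈ 44.1 mm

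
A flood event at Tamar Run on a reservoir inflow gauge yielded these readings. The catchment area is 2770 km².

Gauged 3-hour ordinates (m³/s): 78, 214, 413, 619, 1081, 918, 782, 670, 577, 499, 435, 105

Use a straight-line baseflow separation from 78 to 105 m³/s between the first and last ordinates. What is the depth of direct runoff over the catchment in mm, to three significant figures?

Direct runoff: 0.00, 133.55, 330.09, 533.64, 993.18, 827.73, 689.27, 574.82, 479.36, 398.91, 332.45, 0.00 m³/s; ΣQ_DR = 5293 m³/s.
V = ΣQ_DR · Δt = 5293 × 10800 s = 5.716 × 10^7 m³.
Over A = 2770 km², depth = V / A = 20.6 mm.

d ≈ 20.6 mm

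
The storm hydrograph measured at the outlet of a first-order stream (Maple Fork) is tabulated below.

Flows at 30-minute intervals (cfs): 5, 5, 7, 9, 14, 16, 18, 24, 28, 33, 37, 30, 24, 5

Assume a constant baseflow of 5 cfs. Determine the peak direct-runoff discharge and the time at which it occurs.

Q_p = 32.0 cfs at t = 5 h

Subtracting baseflow gives direct-runoff ordinates: 0.0, 0.0, 2.0, 4.0, 9.0, 11.0, 13.0, 19.0, 23.0, 28.0, 32.0, 25.0, 19.0, 0.0 cfs.
The maximum is 32.0 cfs, occurring at the reading for t = 5 h.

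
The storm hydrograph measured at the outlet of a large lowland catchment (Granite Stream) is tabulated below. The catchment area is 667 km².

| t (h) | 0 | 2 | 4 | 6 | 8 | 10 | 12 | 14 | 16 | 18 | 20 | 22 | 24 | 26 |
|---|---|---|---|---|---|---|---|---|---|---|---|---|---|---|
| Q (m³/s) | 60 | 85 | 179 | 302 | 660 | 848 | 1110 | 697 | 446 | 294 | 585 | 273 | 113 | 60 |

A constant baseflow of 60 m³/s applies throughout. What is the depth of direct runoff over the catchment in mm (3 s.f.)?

d ≈ 52.6 mm

Direct runoff: 0.0, 25.0, 119.0, 242.0, 600.0, 788.0, 1050.0, 637.0, 386.0, 234.0, 525.0, 213.0, 53.0, 0.0 m³/s; ΣQ_DR = 4872 m³/s.
V = ΣQ_DR · Δt = 4872 × 7200 s = 3.508 × 10^7 m³.
Over A = 667 km², depth = V / A = 52.6 mm.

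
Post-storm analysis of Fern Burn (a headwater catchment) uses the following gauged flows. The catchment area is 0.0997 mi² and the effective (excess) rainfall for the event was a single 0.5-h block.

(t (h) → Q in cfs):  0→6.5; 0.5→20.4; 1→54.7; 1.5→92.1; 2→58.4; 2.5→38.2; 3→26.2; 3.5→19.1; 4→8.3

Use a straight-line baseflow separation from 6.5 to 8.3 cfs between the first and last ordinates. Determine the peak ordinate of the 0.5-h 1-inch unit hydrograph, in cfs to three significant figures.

Direct runoff: 0.00, 13.68, 47.75, 84.92, 51.00, 30.57, 18.35, 11.03, 0.00 cfs; ΣQ_DR = 257.3 cfs, peak = 84.92 cfs.
Runoff depth d = ΣQ_DR·Δt / A = 257.3 × 1800 / (0.0997 mi²) = 2.000 in.
The 1-inch UH is the DRH scaled by (1 in)/d, so U_p = 84.92 × 1/2.000 = 42.5 cfs.

U_p ≈ 42.5 cfs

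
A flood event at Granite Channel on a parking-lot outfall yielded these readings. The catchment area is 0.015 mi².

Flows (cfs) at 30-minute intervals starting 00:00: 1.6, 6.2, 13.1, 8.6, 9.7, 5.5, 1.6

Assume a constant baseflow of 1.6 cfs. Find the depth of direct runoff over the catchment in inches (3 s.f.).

d ≈ 1.81 in

Direct runoff: 0.0, 4.6, 11.5, 7.0, 8.1, 3.9, 0.0 cfs; ΣQ_DR = 35.10 cfs.
V = ΣQ_DR · Δt = 35.10 × 1800 s = 63180 ft³.
Over A = 0.015 mi², depth = V / A = 1.81 in.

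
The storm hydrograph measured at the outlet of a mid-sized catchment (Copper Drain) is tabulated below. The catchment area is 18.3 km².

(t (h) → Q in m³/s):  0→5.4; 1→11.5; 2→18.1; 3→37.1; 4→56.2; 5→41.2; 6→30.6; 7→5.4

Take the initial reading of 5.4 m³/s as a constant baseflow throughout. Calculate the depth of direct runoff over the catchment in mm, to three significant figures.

d ≈ 31.9 mm

Direct runoff: 0.0, 6.1, 12.7, 31.7, 50.8, 35.8, 25.2, 0.0 m³/s; ΣQ_DR = 162.3 m³/s.
V = ΣQ_DR · Δt = 162.3 × 3600 s = 5.843 × 10^5 m³.
Over A = 18.3 km², depth = V / A = 31.9 mm.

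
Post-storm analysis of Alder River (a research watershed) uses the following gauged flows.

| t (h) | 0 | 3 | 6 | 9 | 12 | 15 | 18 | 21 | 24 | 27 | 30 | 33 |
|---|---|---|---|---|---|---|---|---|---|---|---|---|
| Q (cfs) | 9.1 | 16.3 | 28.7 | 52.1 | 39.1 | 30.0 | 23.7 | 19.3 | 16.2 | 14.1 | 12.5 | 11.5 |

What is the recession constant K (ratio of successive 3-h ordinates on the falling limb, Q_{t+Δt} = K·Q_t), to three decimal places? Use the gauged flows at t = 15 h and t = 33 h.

Using the recession-limb readings at t = 15 h and t = 33 h: Q falls from 30.0 to 11.5 cfs over 6 intervals.
K = (Q₂/Q₁)^(1/6) = (11.5/30.0)^(1/6) = 0.852.

K ≈ 0.852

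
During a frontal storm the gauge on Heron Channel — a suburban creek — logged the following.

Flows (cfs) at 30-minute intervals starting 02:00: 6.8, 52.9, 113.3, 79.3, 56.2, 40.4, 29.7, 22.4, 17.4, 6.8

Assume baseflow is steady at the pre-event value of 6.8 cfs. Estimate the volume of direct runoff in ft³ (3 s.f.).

V ≈ 6.43 × 10^5 ft³

Direct-runoff ordinates (Q − Q_b): 0.0, 46.1, 106.5, 72.5, 49.4, 33.6, 22.9, 15.6, 10.6, 0.0 cfs.
ΣQ_DR = 357.2 cfs.
With Δt = 0.5 h = 1800 s, V = ΣQ_DR · Δt = 357.2 × 1800 = 6.43 × 10^5 ft³.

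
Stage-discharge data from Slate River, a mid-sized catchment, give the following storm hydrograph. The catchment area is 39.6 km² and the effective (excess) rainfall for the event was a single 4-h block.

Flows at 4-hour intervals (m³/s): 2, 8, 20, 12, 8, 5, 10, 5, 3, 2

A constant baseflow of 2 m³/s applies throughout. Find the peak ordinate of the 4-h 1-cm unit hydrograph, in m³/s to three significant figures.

U_p ≈ 9.00 m³/s

Direct runoff: 0.0, 6.0, 18.0, 10.0, 6.0, 3.0, 8.0, 3.0, 1.0, 0.0 m³/s; ΣQ_DR = 55.00 m³/s, peak = 18.0 m³/s.
Runoff depth d = ΣQ_DR·Δt / A = 55.00 × 14400 / (39.6 km²) = 20.00 mm.
The 1-cm UH is the DRH scaled by (10 mm)/d, so U_p = 18.0 × 10/20.00 = 9.00 m³/s.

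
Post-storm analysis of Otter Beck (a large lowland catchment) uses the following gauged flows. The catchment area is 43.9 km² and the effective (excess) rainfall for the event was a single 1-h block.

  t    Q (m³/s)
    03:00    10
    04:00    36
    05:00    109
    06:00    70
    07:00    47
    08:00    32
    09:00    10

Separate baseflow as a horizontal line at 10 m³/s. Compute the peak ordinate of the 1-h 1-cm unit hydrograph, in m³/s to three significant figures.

Direct runoff: 0.0, 26.0, 99.0, 60.0, 37.0, 22.0, 0.0 m³/s; ΣQ_DR = 244.0 m³/s, peak = 99.0 m³/s.
Runoff depth d = ΣQ_DR·Δt / A = 244.0 × 3600 / (43.9 km²) = 20.01 mm.
The 1-cm UH is the DRH scaled by (10 mm)/d, so U_p = 99.0 × 10/20.01 = 49.5 m³/s.

U_p ≈ 49.5 m³/s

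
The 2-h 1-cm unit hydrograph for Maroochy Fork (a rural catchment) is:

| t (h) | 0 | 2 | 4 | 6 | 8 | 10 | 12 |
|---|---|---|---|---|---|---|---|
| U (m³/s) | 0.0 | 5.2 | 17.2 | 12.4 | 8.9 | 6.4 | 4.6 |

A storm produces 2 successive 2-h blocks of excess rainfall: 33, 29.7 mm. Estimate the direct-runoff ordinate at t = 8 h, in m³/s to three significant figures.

Q ≈ 66.2 m³/s

By discrete convolution, Q_j = Σ (P_i / 10 mm) · U_{j−i}.
At t = 8 h (j=4): Q = (33/10)·8.9 + (29.7/10)·12.4 = 66.2 m³/s.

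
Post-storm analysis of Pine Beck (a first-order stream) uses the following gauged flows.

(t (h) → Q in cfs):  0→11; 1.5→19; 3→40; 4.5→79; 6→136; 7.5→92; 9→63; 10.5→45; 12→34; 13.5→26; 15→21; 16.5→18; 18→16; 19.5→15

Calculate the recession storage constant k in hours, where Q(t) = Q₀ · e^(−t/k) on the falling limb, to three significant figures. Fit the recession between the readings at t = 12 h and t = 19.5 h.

k ≈ 9.17 h

On the falling limb, Q drops from 34 to 15 cfs between t = 12 h and t = 19.5 h (Δt = 7.5 h).
k = −Δt / ln(Q₂/Q₁) = −7.5 / ln(15/34) = 9.17 h.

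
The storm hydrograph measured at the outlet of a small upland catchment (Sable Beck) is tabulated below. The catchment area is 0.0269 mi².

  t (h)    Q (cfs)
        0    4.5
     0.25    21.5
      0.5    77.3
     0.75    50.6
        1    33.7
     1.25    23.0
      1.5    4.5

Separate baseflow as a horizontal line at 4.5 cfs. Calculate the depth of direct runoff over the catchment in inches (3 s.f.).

Direct runoff: 0.0, 17.0, 72.8, 46.1, 29.2, 18.5, 0.0 cfs; ΣQ_DR = 183.6 cfs.
V = ΣQ_DR · Δt = 183.6 × 900 s = 1.652 × 10^5 ft³.
Over A = 0.0269 mi², depth = V / A = 2.64 in.

d ≈ 2.64 in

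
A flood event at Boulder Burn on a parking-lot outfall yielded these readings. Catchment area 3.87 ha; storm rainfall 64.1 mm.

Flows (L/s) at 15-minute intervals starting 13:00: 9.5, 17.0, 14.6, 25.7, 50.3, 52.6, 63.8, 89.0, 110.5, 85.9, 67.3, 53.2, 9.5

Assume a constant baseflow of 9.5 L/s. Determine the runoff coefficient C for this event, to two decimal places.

ΣQ_DR = 525.4 L/s; V = ΣQ_DR·Δt = 4.729 × 10^5 L.
Runoff depth d = V / A = 12.22 mm.
C = d / P = 12.22 / 64.1 = 0.19.

C ≈ 0.19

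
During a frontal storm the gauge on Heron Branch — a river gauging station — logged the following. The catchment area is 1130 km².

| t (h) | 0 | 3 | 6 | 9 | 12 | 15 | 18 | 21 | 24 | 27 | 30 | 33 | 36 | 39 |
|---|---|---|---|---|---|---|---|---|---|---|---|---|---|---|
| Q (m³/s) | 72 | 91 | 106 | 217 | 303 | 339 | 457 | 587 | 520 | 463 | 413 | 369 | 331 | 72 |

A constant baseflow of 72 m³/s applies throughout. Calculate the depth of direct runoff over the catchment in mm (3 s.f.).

d ≈ 31.8 mm

Direct runoff: 0.0, 19.0, 34.0, 145.0, 231.0, 267.0, 385.0, 515.0, 448.0, 391.0, 341.0, 297.0, 259.0, 0.0 m³/s; ΣQ_DR = 3332 m³/s.
V = ΣQ_DR · Δt = 3332 × 10800 s = 3.599 × 10^7 m³.
Over A = 1130 km², depth = V / A = 31.8 mm.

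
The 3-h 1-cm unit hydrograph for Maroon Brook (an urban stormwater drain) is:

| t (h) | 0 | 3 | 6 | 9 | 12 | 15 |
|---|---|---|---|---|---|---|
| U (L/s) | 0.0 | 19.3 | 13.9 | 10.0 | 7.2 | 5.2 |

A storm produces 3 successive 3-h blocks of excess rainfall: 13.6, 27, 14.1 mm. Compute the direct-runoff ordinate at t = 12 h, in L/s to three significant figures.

Q ≈ 56.4 L/s

By discrete convolution, Q_j = Σ (P_i / 10 mm) · U_{j−i}.
At t = 12 h (j=4): Q = (13.6/10)·7.2 + (27/10)·10.0 + (14.1/10)·13.9 = 56.4 L/s.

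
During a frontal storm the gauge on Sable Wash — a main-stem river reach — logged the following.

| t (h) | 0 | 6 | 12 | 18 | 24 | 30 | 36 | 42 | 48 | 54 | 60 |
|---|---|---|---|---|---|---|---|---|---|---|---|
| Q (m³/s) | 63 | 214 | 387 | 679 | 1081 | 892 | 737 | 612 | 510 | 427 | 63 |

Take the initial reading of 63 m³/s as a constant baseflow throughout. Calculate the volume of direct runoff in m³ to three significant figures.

V ≈ 1.07 × 10^8 m³

Direct-runoff ordinates (Q − Q_b): 0.0, 151.0, 324.0, 616.0, 1018.0, 829.0, 674.0, 549.0, 447.0, 364.0, 0.0 m³/s.
ΣQ_DR = 4972 m³/s.
With Δt = 6 h = 21600 s, V = ΣQ_DR · Δt = 4972 × 21600 = 1.07 × 10^8 m³.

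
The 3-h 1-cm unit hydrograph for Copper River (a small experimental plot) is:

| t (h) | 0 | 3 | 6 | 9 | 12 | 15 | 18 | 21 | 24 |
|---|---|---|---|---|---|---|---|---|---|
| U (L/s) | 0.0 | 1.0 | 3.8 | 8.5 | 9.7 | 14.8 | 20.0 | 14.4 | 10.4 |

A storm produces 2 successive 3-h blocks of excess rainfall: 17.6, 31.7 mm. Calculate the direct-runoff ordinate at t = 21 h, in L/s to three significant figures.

By discrete convolution, Q_j = Σ (P_i / 10 mm) · U_{j−i}.
At t = 21 h (j=7): Q = (17.6/10)·14.4 + (31.7/10)·20.0 = 88.7 L/s.

Q ≈ 88.7 L/s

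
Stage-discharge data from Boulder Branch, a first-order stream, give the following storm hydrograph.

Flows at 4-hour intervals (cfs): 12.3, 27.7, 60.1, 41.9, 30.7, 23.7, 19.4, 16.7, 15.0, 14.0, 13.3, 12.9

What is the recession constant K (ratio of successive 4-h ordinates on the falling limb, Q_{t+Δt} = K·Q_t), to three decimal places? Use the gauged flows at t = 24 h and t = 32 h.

Using the recession-limb readings at t = 24 h and t = 32 h: Q falls from 19.4 to 15.0 cfs over 2 intervals.
K = (Q₂/Q₁)^(1/2) = (15.0/19.4)^(1/2) = 0.879.

K ≈ 0.879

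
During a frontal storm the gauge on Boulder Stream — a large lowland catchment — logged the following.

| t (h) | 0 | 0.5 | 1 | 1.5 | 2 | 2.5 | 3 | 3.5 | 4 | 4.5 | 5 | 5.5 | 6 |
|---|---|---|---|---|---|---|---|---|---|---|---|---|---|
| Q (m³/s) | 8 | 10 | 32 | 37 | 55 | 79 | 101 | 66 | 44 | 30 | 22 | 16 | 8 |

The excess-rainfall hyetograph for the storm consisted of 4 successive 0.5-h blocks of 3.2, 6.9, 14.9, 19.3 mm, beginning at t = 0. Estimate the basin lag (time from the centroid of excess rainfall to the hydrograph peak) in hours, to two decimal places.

t_L ≈ 1.68 h

Centroid of excess rainfall: t_c = Σ P_i·t̄_i / ΣP_i = 1.3177 h (block centres at 0.25, 0.75, 1.25, 1.75 h).
Hydrograph peak occurs at t = 3 h, so basin lag t_L = 3 − 1.3177 = 1.68 h.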